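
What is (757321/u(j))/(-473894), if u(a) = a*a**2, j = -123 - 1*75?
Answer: 757321/3678550994448 ≈ 2.0587e-7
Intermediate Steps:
j = -198 (j = -123 - 75 = -198)
u(a) = a**3
(757321/u(j))/(-473894) = (757321/((-198)**3))/(-473894) = (757321/(-7762392))*(-1/473894) = (757321*(-1/7762392))*(-1/473894) = -757321/7762392*(-1/473894) = 757321/3678550994448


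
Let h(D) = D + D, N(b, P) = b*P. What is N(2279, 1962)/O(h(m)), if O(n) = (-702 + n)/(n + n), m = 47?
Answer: -105077853/76 ≈ -1.3826e+6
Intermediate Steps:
N(b, P) = P*b
h(D) = 2*D
O(n) = (-702 + n)/(2*n) (O(n) = (-702 + n)/((2*n)) = (-702 + n)*(1/(2*n)) = (-702 + n)/(2*n))
N(2279, 1962)/O(h(m)) = (1962*2279)/(((-702 + 2*47)/(2*((2*47))))) = 4471398/(((½)*(-702 + 94)/94)) = 4471398/(((½)*(1/94)*(-608))) = 4471398/(-152/47) = 4471398*(-47/152) = -105077853/76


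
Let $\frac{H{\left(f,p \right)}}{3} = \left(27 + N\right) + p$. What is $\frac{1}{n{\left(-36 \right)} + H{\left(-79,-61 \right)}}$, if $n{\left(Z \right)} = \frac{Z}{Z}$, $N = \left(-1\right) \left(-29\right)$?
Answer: $- \frac{1}{14} \approx -0.071429$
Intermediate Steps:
$N = 29$
$n{\left(Z \right)} = 1$
$H{\left(f,p \right)} = 168 + 3 p$ ($H{\left(f,p \right)} = 3 \left(\left(27 + 29\right) + p\right) = 3 \left(56 + p\right) = 168 + 3 p$)
$\frac{1}{n{\left(-36 \right)} + H{\left(-79,-61 \right)}} = \frac{1}{1 + \left(168 + 3 \left(-61\right)\right)} = \frac{1}{1 + \left(168 - 183\right)} = \frac{1}{1 - 15} = \frac{1}{-14} = - \frac{1}{14}$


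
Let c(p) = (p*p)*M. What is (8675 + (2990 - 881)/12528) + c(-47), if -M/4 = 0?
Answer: 36227503/4176 ≈ 8675.2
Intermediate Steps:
M = 0 (M = -4*0 = 0)
c(p) = 0 (c(p) = (p*p)*0 = p**2*0 = 0)
(8675 + (2990 - 881)/12528) + c(-47) = (8675 + (2990 - 881)/12528) + 0 = (8675 + 2109*(1/12528)) + 0 = (8675 + 703/4176) + 0 = 36227503/4176 + 0 = 36227503/4176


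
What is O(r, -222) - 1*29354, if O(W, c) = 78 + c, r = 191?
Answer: -29498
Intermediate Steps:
O(r, -222) - 1*29354 = (78 - 222) - 1*29354 = -144 - 29354 = -29498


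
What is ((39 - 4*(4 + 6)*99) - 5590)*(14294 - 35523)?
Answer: 201909019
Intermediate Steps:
((39 - 4*(4 + 6)*99) - 5590)*(14294 - 35523) = ((39 - 4*10*99) - 5590)*(-21229) = ((39 - 40*99) - 5590)*(-21229) = ((39 - 3960) - 5590)*(-21229) = (-3921 - 5590)*(-21229) = -9511*(-21229) = 201909019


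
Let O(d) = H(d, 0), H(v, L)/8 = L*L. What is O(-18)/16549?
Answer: 0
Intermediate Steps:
H(v, L) = 8*L² (H(v, L) = 8*(L*L) = 8*L²)
O(d) = 0 (O(d) = 8*0² = 8*0 = 0)
O(-18)/16549 = 0/16549 = 0*(1/16549) = 0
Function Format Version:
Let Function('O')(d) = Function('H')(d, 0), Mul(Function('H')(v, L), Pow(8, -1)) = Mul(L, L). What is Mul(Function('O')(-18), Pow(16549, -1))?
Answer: 0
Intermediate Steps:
Function('H')(v, L) = Mul(8, Pow(L, 2)) (Function('H')(v, L) = Mul(8, Mul(L, L)) = Mul(8, Pow(L, 2)))
Function('O')(d) = 0 (Function('O')(d) = Mul(8, Pow(0, 2)) = Mul(8, 0) = 0)
Mul(Function('O')(-18), Pow(16549, -1)) = Mul(0, Pow(16549, -1)) = Mul(0, Rational(1, 16549)) = 0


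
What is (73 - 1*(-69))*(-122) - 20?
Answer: -17344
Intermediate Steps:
(73 - 1*(-69))*(-122) - 20 = (73 + 69)*(-122) - 20 = 142*(-122) - 20 = -17324 - 20 = -17344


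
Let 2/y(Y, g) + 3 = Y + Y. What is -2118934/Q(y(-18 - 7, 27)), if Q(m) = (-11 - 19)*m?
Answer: -56151751/30 ≈ -1.8717e+6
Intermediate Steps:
y(Y, g) = 2/(-3 + 2*Y) (y(Y, g) = 2/(-3 + (Y + Y)) = 2/(-3 + 2*Y))
Q(m) = -30*m
-2118934/Q(y(-18 - 7, 27)) = -2118934/((-60/(-3 + 2*(-18 - 7)))) = -2118934/((-60/(-3 + 2*(-25)))) = -2118934/((-60/(-3 - 50))) = -2118934/((-60/(-53))) = -2118934/((-60*(-1)/53)) = -2118934/((-30*(-2/53))) = -2118934/60/53 = -2118934*53/60 = -56151751/30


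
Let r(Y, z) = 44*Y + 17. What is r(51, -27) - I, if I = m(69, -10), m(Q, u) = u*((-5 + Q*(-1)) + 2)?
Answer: 1541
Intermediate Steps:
r(Y, z) = 17 + 44*Y
m(Q, u) = u*(-3 - Q) (m(Q, u) = u*((-5 - Q) + 2) = u*(-3 - Q))
I = 720 (I = -1*(-10)*(3 + 69) = -1*(-10)*72 = 720)
r(51, -27) - I = (17 + 44*51) - 1*720 = (17 + 2244) - 720 = 2261 - 720 = 1541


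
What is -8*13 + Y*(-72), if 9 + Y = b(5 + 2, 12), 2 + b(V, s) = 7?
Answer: 184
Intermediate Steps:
b(V, s) = 5 (b(V, s) = -2 + 7 = 5)
Y = -4 (Y = -9 + 5 = -4)
-8*13 + Y*(-72) = -8*13 - 4*(-72) = -104 + 288 = 184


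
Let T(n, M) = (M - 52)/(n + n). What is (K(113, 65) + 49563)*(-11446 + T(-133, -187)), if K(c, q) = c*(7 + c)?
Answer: -192171471831/266 ≈ -7.2245e+8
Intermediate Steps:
T(n, M) = (-52 + M)/(2*n) (T(n, M) = (-52 + M)/((2*n)) = (-52 + M)*(1/(2*n)) = (-52 + M)/(2*n))
(K(113, 65) + 49563)*(-11446 + T(-133, -187)) = (113*(7 + 113) + 49563)*(-11446 + (1/2)*(-52 - 187)/(-133)) = (113*120 + 49563)*(-11446 + (1/2)*(-1/133)*(-239)) = (13560 + 49563)*(-11446 + 239/266) = 63123*(-3044397/266) = -192171471831/266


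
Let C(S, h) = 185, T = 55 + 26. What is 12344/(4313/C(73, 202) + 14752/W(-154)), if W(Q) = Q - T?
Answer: -107331080/343113 ≈ -312.82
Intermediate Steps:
T = 81
W(Q) = -81 + Q (W(Q) = Q - 1*81 = Q - 81 = -81 + Q)
12344/(4313/C(73, 202) + 14752/W(-154)) = 12344/(4313/185 + 14752/(-81 - 154)) = 12344/(4313*(1/185) + 14752/(-235)) = 12344/(4313/185 + 14752*(-1/235)) = 12344/(4313/185 - 14752/235) = 12344/(-343113/8695) = 12344*(-8695/343113) = -107331080/343113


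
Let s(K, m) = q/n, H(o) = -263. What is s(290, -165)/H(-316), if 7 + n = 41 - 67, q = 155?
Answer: 155/8679 ≈ 0.017859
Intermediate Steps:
n = -33 (n = -7 + (41 - 67) = -7 - 26 = -33)
s(K, m) = -155/33 (s(K, m) = 155/(-33) = 155*(-1/33) = -155/33)
s(290, -165)/H(-316) = -155/33/(-263) = -155/33*(-1/263) = 155/8679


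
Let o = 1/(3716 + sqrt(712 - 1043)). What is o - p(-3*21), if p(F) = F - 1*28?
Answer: 1256621533/13808987 - I*sqrt(331)/13808987 ≈ 91.0 - 1.3175e-6*I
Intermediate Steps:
p(F) = -28 + F (p(F) = F - 28 = -28 + F)
o = 1/(3716 + I*sqrt(331)) (o = 1/(3716 + sqrt(-331)) = 1/(3716 + I*sqrt(331)) ≈ 0.0002691 - 1.318e-6*I)
o - p(-3*21) = (3716/13808987 - I*sqrt(331)/13808987) - (-28 - 3*21) = (3716/13808987 - I*sqrt(331)/13808987) - (-28 - 63) = (3716/13808987 - I*sqrt(331)/13808987) - 1*(-91) = (3716/13808987 - I*sqrt(331)/13808987) + 91 = 1256621533/13808987 - I*sqrt(331)/13808987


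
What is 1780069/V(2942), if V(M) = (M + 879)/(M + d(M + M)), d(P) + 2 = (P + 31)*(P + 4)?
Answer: 62000622101740/3821 ≈ 1.6226e+10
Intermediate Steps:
d(P) = -2 + (4 + P)*(31 + P) (d(P) = -2 + (P + 31)*(P + 4) = -2 + (31 + P)*(4 + P) = -2 + (4 + P)*(31 + P))
V(M) = (879 + M)/(122 + 4*M² + 71*M) (V(M) = (M + 879)/(M + (122 + (M + M)² + 35*(M + M))) = (879 + M)/(M + (122 + (2*M)² + 35*(2*M))) = (879 + M)/(M + (122 + 4*M² + 70*M)) = (879 + M)/(122 + 4*M² + 71*M))
1780069/V(2942) = 1780069/(((879 + 2942)/(122 + 4*2942² + 71*2942))) = 1780069/((3821/(122 + 4*8655364 + 208882))) = 1780069/((3821/(122 + 34621456 + 208882))) = 1780069/((3821/34830460)) = 1780069/(((1/34830460)*3821)) = 1780069/(3821/34830460) = 1780069*(34830460/3821) = 62000622101740/3821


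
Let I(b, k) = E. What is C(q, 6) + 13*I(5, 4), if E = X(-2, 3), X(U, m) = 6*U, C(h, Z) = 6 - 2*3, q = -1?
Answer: -156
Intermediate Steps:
C(h, Z) = 0 (C(h, Z) = 6 - 6 = 0)
E = -12 (E = 6*(-2) = -12)
I(b, k) = -12
C(q, 6) + 13*I(5, 4) = 0 + 13*(-12) = 0 - 156 = -156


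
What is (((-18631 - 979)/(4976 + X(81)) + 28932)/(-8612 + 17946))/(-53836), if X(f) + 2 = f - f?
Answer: -71944079/1249730492088 ≈ -5.7568e-5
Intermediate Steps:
X(f) = -2 (X(f) = -2 + (f - f) = -2 + 0 = -2)
(((-18631 - 979)/(4976 + X(81)) + 28932)/(-8612 + 17946))/(-53836) = (((-18631 - 979)/(4976 - 2) + 28932)/(-8612 + 17946))/(-53836) = ((-19610/4974 + 28932)/9334)*(-1/53836) = ((-19610*1/4974 + 28932)*(1/9334))*(-1/53836) = ((-9805/2487 + 28932)*(1/9334))*(-1/53836) = ((71944079/2487)*(1/9334))*(-1/53836) = (71944079/23213658)*(-1/53836) = -71944079/1249730492088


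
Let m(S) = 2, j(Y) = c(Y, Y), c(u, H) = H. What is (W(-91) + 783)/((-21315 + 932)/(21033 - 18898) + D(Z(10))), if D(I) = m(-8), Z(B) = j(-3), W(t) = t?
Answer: -1477420/16113 ≈ -91.691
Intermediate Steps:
j(Y) = Y
Z(B) = -3
D(I) = 2
(W(-91) + 783)/((-21315 + 932)/(21033 - 18898) + D(Z(10))) = (-91 + 783)/((-21315 + 932)/(21033 - 18898) + 2) = 692/(-20383/2135 + 2) = 692/(-16113/2135) = 692*(-2135/16113) = -1477420/16113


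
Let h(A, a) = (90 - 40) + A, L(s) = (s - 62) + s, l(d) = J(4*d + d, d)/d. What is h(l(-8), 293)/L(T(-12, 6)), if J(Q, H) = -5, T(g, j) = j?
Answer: -81/80 ≈ -1.0125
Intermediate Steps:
l(d) = -5/d
L(s) = -62 + 2*s (L(s) = (-62 + s) + s = -62 + 2*s)
h(A, a) = 50 + A
h(l(-8), 293)/L(T(-12, 6)) = (50 - 5/(-8))/(-62 + 2*6) = (50 - 5*(-⅛))/(-62 + 12) = (50 + 5/8)/(-50) = (405/8)*(-1/50) = -81/80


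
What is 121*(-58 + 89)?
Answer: 3751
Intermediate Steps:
121*(-58 + 89) = 121*31 = 3751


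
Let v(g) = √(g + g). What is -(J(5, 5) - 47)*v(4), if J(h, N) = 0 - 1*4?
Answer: 102*√2 ≈ 144.25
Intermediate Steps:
J(h, N) = -4 (J(h, N) = 0 - 4 = -4)
v(g) = √2*√g (v(g) = √(2*g) = √2*√g)
-(J(5, 5) - 47)*v(4) = -(-4 - 47)*√2*√4 = -(-51)*√2*2 = -(-51)*2*√2 = -(-102)*√2 = 102*√2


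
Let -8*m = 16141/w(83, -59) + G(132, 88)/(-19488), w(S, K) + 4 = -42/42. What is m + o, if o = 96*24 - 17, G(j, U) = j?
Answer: 174776559/64960 ≈ 2690.5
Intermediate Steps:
w(S, K) = -5 (w(S, K) = -4 - 42/42 = -4 - 42*1/42 = -4 - 1 = -5)
m = 26213039/64960 (m = -(16141/(-5) + 132/(-19488))/8 = -(16141*(-⅕) + 132*(-1/19488))/8 = -(-16141/5 - 11/1624)/8 = -⅛*(-26213039/8120) = 26213039/64960 ≈ 403.53)
o = 2287 (o = 2304 - 17 = 2287)
m + o = 26213039/64960 + 2287 = 174776559/64960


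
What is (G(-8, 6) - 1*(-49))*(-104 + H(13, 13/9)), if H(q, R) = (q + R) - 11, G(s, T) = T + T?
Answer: -55205/9 ≈ -6133.9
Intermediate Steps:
G(s, T) = 2*T
H(q, R) = -11 + R + q (H(q, R) = (R + q) - 11 = -11 + R + q)
(G(-8, 6) - 1*(-49))*(-104 + H(13, 13/9)) = (2*6 - 1*(-49))*(-104 + (-11 + 13/9 + 13)) = (12 + 49)*(-104 + (-11 + 13*(1/9) + 13)) = 61*(-104 + (-11 + 13/9 + 13)) = 61*(-104 + 31/9) = 61*(-905/9) = -55205/9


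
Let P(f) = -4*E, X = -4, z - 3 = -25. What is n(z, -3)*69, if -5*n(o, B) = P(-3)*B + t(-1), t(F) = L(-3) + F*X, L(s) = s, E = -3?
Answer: 483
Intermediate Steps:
z = -22 (z = 3 - 25 = -22)
P(f) = 12 (P(f) = -4*(-3) = 12)
t(F) = -3 - 4*F (t(F) = -3 + F*(-4) = -3 - 4*F)
n(o, B) = -1/5 - 12*B/5 (n(o, B) = -(12*B + (-3 - 4*(-1)))/5 = -(12*B + (-3 + 4))/5 = -(12*B + 1)/5 = -(1 + 12*B)/5 = -1/5 - 12*B/5)
n(z, -3)*69 = (-1/5 - 12/5*(-3))*69 = (-1/5 + 36/5)*69 = 7*69 = 483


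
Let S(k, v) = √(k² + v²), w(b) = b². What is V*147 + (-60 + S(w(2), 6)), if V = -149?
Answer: -21963 + 2*√13 ≈ -21956.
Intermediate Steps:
V*147 + (-60 + S(w(2), 6)) = -149*147 + (-60 + √((2²)² + 6²)) = -21903 + (-60 + √(4² + 36)) = -21903 + (-60 + √(16 + 36)) = -21903 + (-60 + √52) = -21903 + (-60 + 2*√13) = -21963 + 2*√13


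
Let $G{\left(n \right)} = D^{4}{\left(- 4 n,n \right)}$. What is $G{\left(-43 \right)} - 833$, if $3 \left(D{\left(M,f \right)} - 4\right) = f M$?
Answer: $\frac{2972807254116463}{81} \approx 3.6701 \cdot 10^{13}$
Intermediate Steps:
$D{\left(M,f \right)} = 4 + \frac{M f}{3}$ ($D{\left(M,f \right)} = 4 + \frac{f M}{3} = 4 + \frac{M f}{3}$)
$G{\left(n \right)} = \left(4 - \frac{4 n^{2}}{3}\right)^{4}$ ($G{\left(n \right)} = \left(4 + \frac{- 4 n n}{3}\right)^{4} = \left(4 - \frac{4 n^{2}}{3}\right)^{4}$)
$G{\left(-43 \right)} - 833 = \frac{256 \left(3 - \left(-43\right)^{2}\right)^{4}}{81} - 833 = \frac{256 \left(3 - 1849\right)^{4}}{81} - 833 = \frac{256 \left(-1846\right)^{4}}{81} - 833 = \frac{256}{81} \cdot 11612528336656 - 833 = \frac{2972807254183936}{81} - 833 = \frac{2972807254116463}{81}$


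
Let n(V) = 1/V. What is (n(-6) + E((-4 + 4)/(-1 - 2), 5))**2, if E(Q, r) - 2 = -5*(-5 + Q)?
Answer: 25921/36 ≈ 720.03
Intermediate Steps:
E(Q, r) = 27 - 5*Q (E(Q, r) = 2 - 5*(-5 + Q) = 2 + (25 - 5*Q) = 27 - 5*Q)
(n(-6) + E((-4 + 4)/(-1 - 2), 5))**2 = (1/(-6) + (27 - 5*(-4 + 4)/(-1 - 2)))**2 = (-1/6 + (27 - 0/(-3)))**2 = (-1/6 + (27 - 0*(-1)/3))**2 = (-1/6 + (27 - 5*0))**2 = (-1/6 + (27 + 0))**2 = (-1/6 + 27)**2 = (161/6)**2 = 25921/36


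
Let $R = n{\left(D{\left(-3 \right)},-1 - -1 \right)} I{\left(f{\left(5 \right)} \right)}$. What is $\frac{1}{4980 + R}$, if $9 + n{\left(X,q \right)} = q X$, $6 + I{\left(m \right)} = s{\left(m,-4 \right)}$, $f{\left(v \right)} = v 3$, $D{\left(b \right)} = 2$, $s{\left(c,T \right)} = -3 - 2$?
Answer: $\frac{1}{5079} \approx 0.00019689$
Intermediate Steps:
$s{\left(c,T \right)} = -5$
$f{\left(v \right)} = 3 v$
$I{\left(m \right)} = -11$ ($I{\left(m \right)} = -6 - 5 = -11$)
$n{\left(X,q \right)} = -9 + X q$ ($n{\left(X,q \right)} = -9 + q X = -9 + X q$)
$R = 99$ ($R = \left(-9 + 2 \left(-1 - -1\right)\right) \left(-11\right) = \left(-9 + 2 \left(-1 + 1\right)\right) \left(-11\right) = \left(-9 + 2 \cdot 0\right) \left(-11\right) = \left(-9 + 0\right) \left(-11\right) = \left(-9\right) \left(-11\right) = 99$)
$\frac{1}{4980 + R} = \frac{1}{4980 + 99} = \frac{1}{5079}$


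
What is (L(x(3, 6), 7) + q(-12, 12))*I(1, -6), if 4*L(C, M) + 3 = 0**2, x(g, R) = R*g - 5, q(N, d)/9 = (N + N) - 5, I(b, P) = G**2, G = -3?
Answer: -9423/4 ≈ -2355.8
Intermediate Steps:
I(b, P) = 9 (I(b, P) = (-3)**2 = 9)
q(N, d) = -45 + 18*N (q(N, d) = 9*((N + N) - 5) = 9*(2*N - 5) = 9*(-5 + 2*N) = -45 + 18*N)
x(g, R) = -5 + R*g
L(C, M) = -3/4 (L(C, M) = -3/4 + (1/4)*0**2 = -3/4 + (1/4)*0 = -3/4 + 0 = -3/4)
(L(x(3, 6), 7) + q(-12, 12))*I(1, -6) = (-3/4 + (-45 + 18*(-12)))*9 = (-3/4 + (-45 - 216))*9 = (-3/4 - 261)*9 = -1047/4*9 = -9423/4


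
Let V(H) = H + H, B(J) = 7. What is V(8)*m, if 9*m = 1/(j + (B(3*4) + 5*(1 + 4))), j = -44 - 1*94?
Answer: -8/477 ≈ -0.016771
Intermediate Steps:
V(H) = 2*H
j = -138 (j = -44 - 94 = -138)
m = -1/954 (m = 1/(9*(-138 + (7 + 5*(1 + 4)))) = 1/(9*(-138 + (7 + 5*5))) = 1/(9*(-138 + (7 + 25))) = 1/(9*(-138 + 32)) = (⅑)/(-106) = (⅑)*(-1/106) = -1/954 ≈ -0.0010482)
V(8)*m = (2*8)*(-1/954) = 16*(-1/954) = -8/477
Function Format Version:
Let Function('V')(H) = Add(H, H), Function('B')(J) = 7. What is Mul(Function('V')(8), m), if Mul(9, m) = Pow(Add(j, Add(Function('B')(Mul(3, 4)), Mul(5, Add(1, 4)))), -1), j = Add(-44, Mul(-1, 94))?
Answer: Rational(-8, 477) ≈ -0.016771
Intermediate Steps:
Function('V')(H) = Mul(2, H)
j = -138 (j = Add(-44, -94) = -138)
m = Rational(-1, 954) (m = Mul(Rational(1, 9), Pow(Add(-138, Add(7, Mul(5, Add(1, 4)))), -1)) = Mul(Rational(1, 9), Pow(Add(-138, Add(7, Mul(5, 5))), -1)) = Mul(Rational(1, 9), Pow(Add(-138, Add(7, 25)), -1)) = Mul(Rational(1, 9), Pow(Add(-138, 32), -1)) = Mul(Rational(1, 9), Pow(-106, -1)) = Mul(Rational(1, 9), Rational(-1, 106)) = Rational(-1, 954) ≈ -0.0010482)
Mul(Function('V')(8), m) = Mul(Mul(2, 8), Rational(-1, 954)) = Mul(16, Rational(-1, 954)) = Rational(-8, 477)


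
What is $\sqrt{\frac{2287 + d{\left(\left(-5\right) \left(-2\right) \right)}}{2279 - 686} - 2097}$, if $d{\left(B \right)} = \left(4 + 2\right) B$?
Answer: $\frac{7 i \sqrt{12058302}}{531} \approx 45.777 i$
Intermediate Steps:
$d{\left(B \right)} = 6 B$
$\sqrt{\frac{2287 + d{\left(\left(-5\right) \left(-2\right) \right)}}{2279 - 686} - 2097} = \sqrt{\frac{2287 + 6 \left(\left(-5\right) \left(-2\right)\right)}{2279 - 686} - 2097} = \sqrt{\frac{2287 + 6 \cdot 10}{1593} - 2097} = \sqrt{\left(2287 + 60\right) \frac{1}{1593} - 2097} = \sqrt{2347 \cdot \frac{1}{1593} - 2097} = \sqrt{\frac{2347}{1593} - 2097} = \sqrt{- \frac{3338174}{1593}} = \frac{7 i \sqrt{12058302}}{531}$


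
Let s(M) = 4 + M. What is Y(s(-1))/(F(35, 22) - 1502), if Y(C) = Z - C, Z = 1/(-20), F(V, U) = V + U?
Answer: 61/28900 ≈ 0.0021107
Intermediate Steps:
F(V, U) = U + V
Z = -1/20 ≈ -0.050000
Y(C) = -1/20 - C
Y(s(-1))/(F(35, 22) - 1502) = (-1/20 - (4 - 1))/((22 + 35) - 1502) = (-1/20 - 1*3)/(57 - 1502) = (-1/20 - 3)/(-1445) = -1/1445*(-61/20) = 61/28900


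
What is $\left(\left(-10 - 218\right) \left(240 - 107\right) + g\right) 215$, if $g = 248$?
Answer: $-6466340$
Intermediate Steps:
$\left(\left(-10 - 218\right) \left(240 - 107\right) + g\right) 215 = \left(\left(-10 - 218\right) \left(240 - 107\right) + 248\right) 215 = \left(\left(-228\right) 133 + 248\right) 215 = \left(-30324 + 248\right) 215 = \left(-30076\right) 215 = -6466340$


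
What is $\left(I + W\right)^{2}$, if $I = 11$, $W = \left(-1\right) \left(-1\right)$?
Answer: $144$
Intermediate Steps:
$W = 1$
$\left(I + W\right)^{2} = \left(11 + 1\right)^{2} = 12^{2} = 144$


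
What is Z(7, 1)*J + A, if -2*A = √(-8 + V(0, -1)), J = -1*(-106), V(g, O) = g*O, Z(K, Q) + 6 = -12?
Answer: -1908 - I*√2 ≈ -1908.0 - 1.4142*I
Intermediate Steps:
Z(K, Q) = -18 (Z(K, Q) = -6 - 12 = -18)
V(g, O) = O*g
J = 106
A = -I*√2 (A = -√(-8 - 1*0)/2 = -√(-8 + 0)/2 = -I*√2 ≈ -1.4142*I)
Z(7, 1)*J + A = -18*106 - I*√2 = -1908 - I*√2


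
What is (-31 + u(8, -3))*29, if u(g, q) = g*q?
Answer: -1595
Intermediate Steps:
(-31 + u(8, -3))*29 = (-31 + 8*(-3))*29 = (-31 - 24)*29 = -55*29 = -1595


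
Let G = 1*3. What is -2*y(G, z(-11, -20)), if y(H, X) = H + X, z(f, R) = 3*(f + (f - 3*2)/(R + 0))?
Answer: 549/10 ≈ 54.900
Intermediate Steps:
G = 3
z(f, R) = 3*f + 3*(-6 + f)/R (z(f, R) = 3*(f + (f - 6)/R) = 3*(f + (-6 + f)/R) = 3*f + 3*(-6 + f)/R)
-2*y(G, z(-11, -20)) = -2*(3 + 3*(-6 - 11 - 20*(-11))/(-20)) = -2*(3 + 3*(-1/20)*(-6 - 11 + 220)) = -2*(3 + 3*(-1/20)*203) = -2*(3 - 609/20) = -2*(-549/20) = 549/10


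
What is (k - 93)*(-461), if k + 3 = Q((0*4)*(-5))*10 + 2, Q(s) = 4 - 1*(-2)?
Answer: 15674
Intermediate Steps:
Q(s) = 6 (Q(s) = 4 + 2 = 6)
k = 59 (k = -3 + (6*10 + 2) = -3 + (60 + 2) = -3 + 62 = 59)
(k - 93)*(-461) = (59 - 93)*(-461) = -34*(-461) = 15674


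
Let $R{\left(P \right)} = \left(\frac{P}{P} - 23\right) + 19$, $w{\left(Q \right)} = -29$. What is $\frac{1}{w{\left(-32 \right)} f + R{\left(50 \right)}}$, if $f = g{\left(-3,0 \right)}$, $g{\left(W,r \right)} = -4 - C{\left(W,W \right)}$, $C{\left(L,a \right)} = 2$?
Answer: $\frac{1}{171} \approx 0.005848$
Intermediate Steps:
$g{\left(W,r \right)} = -6$ ($g{\left(W,r \right)} = -4 - 2 = -6$)
$f = -6$
$R{\left(P \right)} = -3$ ($R{\left(P \right)} = \left(1 - 23\right) + 19 = -22 + 19 = -3$)
$\frac{1}{w{\left(-32 \right)} f + R{\left(50 \right)}} = \frac{1}{\left(-29\right) \left(-6\right) - 3} = \frac{1}{174 - 3} = \frac{1}{171}$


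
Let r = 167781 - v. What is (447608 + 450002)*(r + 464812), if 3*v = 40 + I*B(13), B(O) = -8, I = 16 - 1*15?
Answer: 1703436684670/3 ≈ 5.6781e+11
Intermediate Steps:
I = 1 (I = 16 - 15 = 1)
v = 32/3 (v = (40 + 1*(-8))/3 = (40 - 8)/3 = (⅓)*32 = 32/3 ≈ 10.667)
r = 503311/3 (r = 167781 - 1*32/3 = 167781 - 32/3 = 503311/3 ≈ 1.6777e+5)
(447608 + 450002)*(r + 464812) = (447608 + 450002)*(503311/3 + 464812) = 897610*(1897747/3) = 1703436684670/3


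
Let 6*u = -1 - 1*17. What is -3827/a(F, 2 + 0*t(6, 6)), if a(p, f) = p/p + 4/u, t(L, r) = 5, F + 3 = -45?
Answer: 11481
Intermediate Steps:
u = -3 (u = (-1 - 1*17)/6 = (-1 - 17)/6 = (⅙)*(-18) = -3)
F = -48 (F = -3 - 45 = -48)
a(p, f) = -⅓ (a(p, f) = p/p + 4/(-3) = 1 + 4*(-⅓) = 1 - 4/3 = -⅓)
-3827/a(F, 2 + 0*t(6, 6)) = -3827/(-⅓) = -3827*(-3) = 11481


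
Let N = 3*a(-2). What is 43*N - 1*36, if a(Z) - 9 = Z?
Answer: 867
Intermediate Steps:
a(Z) = 9 + Z
N = 21 (N = 3*(9 - 2) = 3*7 = 21)
43*N - 1*36 = 43*21 - 1*36 = 903 - 36 = 867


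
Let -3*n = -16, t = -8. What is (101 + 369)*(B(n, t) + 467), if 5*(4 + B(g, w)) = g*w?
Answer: 640798/3 ≈ 2.1360e+5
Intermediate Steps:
n = 16/3 (n = -1/3*(-16) = 16/3 ≈ 5.3333)
B(g, w) = -4 + g*w/5 (B(g, w) = -4 + (g*w)/5 = -4 + g*w/5)
(101 + 369)*(B(n, t) + 467) = (101 + 369)*((-4 + (1/5)*(16/3)*(-8)) + 467) = 470*((-4 - 128/15) + 467) = 470*(-188/15 + 467) = 470*(6817/15) = 640798/3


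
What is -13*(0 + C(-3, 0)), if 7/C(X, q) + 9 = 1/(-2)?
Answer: 182/19 ≈ 9.5789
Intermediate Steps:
C(X, q) = -14/19 (C(X, q) = 7/(-9 + 1/(-2)) = 7/(-9 - ½) = 7/(-19/2) = 7*(-2/19) = -14/19)
-13*(0 + C(-3, 0)) = -13*(0 - 14/19) = -13*(-14/19) = 182/19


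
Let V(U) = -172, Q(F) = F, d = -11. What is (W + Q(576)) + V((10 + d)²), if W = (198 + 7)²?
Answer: 42429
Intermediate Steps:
W = 42025 (W = 205² = 42025)
(W + Q(576)) + V((10 + d)²) = (42025 + 576) - 172 = 42601 - 172 = 42429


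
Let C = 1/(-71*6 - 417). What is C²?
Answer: 1/710649 ≈ 1.4072e-6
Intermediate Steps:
C = -1/843 (C = 1/(-426 - 417) = 1/(-843) = -1/843 ≈ -0.0011862)
C² = (-1/843)² = 1/710649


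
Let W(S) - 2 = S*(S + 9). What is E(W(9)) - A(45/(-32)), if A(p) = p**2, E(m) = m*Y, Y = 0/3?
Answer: -2025/1024 ≈ -1.9775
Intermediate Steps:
W(S) = 2 + S*(9 + S) (W(S) = 2 + S*(S + 9) = 2 + S*(9 + S))
Y = 0 (Y = 0*(1/3) = 0)
E(m) = 0 (E(m) = m*0 = 0)
E(W(9)) - A(45/(-32)) = 0 - (45/(-32))**2 = 0 - (45*(-1/32))**2 = 0 - (-45/32)**2 = 0 - 1*2025/1024 = 0 - 2025/1024 = -2025/1024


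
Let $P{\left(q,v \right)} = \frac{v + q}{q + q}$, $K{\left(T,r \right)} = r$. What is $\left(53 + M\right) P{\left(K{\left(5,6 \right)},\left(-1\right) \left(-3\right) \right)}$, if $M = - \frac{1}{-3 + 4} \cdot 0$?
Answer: $\frac{159}{4} \approx 39.75$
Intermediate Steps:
$P{\left(q,v \right)} = \frac{q + v}{2 q}$
$M = 0$ ($M = - 1^{-1} \cdot 0 = \left(-1\right) 1 \cdot 0 = \left(-1\right) 0 = 0$)
$\left(53 + M\right) P{\left(K{\left(5,6 \right)},\left(-1\right) \left(-3\right) \right)} = \left(53 + 0\right) \frac{6 - -3}{2 \cdot 6} = 53 \cdot \frac{1}{2} \cdot \frac{1}{6} \left(6 + 3\right) = 53 \cdot \frac{1}{2} \cdot \frac{1}{6} \cdot 9 = 53 \cdot \frac{3}{4} = \frac{159}{4}$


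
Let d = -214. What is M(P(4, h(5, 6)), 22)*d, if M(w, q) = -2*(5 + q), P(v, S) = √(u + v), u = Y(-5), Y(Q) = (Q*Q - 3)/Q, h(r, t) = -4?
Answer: 11556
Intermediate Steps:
Y(Q) = (-3 + Q²)/Q (Y(Q) = (Q² - 3)/Q = (-3 + Q²)/Q)
u = -22/5 (u = -5 - 3/(-5) = -5 - 3*(-⅕) = -5 + ⅗ = -22/5 ≈ -4.4000)
P(v, S) = √(-22/5 + v)
M(w, q) = -10 - 2*q
M(P(4, h(5, 6)), 22)*d = (-10 - 2*22)*(-214) = (-10 - 44)*(-214) = -54*(-214) = 11556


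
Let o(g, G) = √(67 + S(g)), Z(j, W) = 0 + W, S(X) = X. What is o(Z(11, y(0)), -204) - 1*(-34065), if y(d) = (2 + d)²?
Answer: 34065 + √71 ≈ 34073.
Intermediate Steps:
Z(j, W) = W
o(g, G) = √(67 + g)
o(Z(11, y(0)), -204) - 1*(-34065) = √(67 + (2 + 0)²) - 1*(-34065) = √(67 + 2²) + 34065 = √(67 + 4) + 34065 = √71 + 34065 = 34065 + √71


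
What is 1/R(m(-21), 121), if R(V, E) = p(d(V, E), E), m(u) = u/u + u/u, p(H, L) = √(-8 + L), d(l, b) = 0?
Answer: √113/113 ≈ 0.094072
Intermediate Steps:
m(u) = 2 (m(u) = 1 + 1 = 2)
R(V, E) = √(-8 + E)
1/R(m(-21), 121) = 1/(√(-8 + 121)) = 1/(√113) = √113/113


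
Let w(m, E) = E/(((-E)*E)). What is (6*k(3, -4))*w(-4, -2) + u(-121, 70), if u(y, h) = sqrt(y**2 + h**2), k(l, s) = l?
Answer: 9 + sqrt(19541) ≈ 148.79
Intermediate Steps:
w(m, E) = -1/E (w(m, E) = E/((-E**2)) = E*(-1/E**2) = -1/E)
u(y, h) = sqrt(h**2 + y**2)
(6*k(3, -4))*w(-4, -2) + u(-121, 70) = (6*3)*(-1/(-2)) + sqrt(70**2 + (-121)**2) = 18*(-1*(-1/2)) + sqrt(4900 + 14641) = 18*(1/2) + sqrt(19541) = 9 + sqrt(19541)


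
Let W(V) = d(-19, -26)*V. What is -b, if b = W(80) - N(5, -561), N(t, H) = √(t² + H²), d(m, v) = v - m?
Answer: 560 + √314746 ≈ 1121.0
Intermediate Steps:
W(V) = -7*V (W(V) = (-26 - 1*(-19))*V = (-26 + 19)*V = -7*V)
N(t, H) = √(H² + t²)
b = -560 - √314746 (b = -7*80 - √((-561)² + 5²) = -560 - √(314721 + 25) = -560 - √314746 ≈ -1121.0)
-b = -(-560 - √314746) = 560 + √314746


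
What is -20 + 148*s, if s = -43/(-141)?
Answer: 3544/141 ≈ 25.135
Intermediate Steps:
s = 43/141 (s = -43*(-1/141) = 43/141 ≈ 0.30496)
-20 + 148*s = -20 + 148*(43/141) = -20 + 6364/141 = 3544/141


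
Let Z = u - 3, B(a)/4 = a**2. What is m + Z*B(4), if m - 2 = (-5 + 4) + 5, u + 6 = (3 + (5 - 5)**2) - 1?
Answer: -442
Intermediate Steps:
B(a) = 4*a**2
u = -4 (u = -6 + ((3 + (5 - 5)**2) - 1) = -6 + ((3 + 0**2) - 1) = -6 + ((3 + 0) - 1) = -6 + (3 - 1) = -6 + 2 = -4)
m = 6 (m = 2 + ((-5 + 4) + 5) = 2 + (-1 + 5) = 2 + 4 = 6)
Z = -7 (Z = -4 - 3 = -7)
m + Z*B(4) = 6 - 28*4**2 = 6 - 28*16 = 6 - 7*64 = 6 - 448 = -442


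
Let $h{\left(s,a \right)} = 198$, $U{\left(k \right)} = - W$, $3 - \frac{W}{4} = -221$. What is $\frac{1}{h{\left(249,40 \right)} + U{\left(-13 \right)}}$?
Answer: $- \frac{1}{698} \approx -0.0014327$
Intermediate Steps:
$W = 896$ ($W = 12 - -884 = 12 + 884 = 896$)
$U{\left(k \right)} = -896$ ($U{\left(k \right)} = \left(-1\right) 896 = -896$)
$\frac{1}{h{\left(249,40 \right)} + U{\left(-13 \right)}} = \frac{1}{198 - 896} = \frac{1}{-698} = - \frac{1}{698}$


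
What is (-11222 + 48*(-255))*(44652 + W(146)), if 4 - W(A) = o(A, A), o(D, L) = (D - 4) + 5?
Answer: -1044270158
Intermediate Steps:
o(D, L) = 1 + D (o(D, L) = (-4 + D) + 5 = 1 + D)
W(A) = 3 - A (W(A) = 4 - (1 + A) = 4 + (-1 - A) = 3 - A)
(-11222 + 48*(-255))*(44652 + W(146)) = (-11222 + 48*(-255))*(44652 + (3 - 1*146)) = (-11222 - 12240)*(44652 + (3 - 146)) = -23462*(44652 - 143) = -23462*44509 = -1044270158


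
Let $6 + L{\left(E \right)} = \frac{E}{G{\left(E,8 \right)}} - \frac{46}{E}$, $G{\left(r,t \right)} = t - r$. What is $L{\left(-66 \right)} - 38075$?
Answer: $- \frac{46497139}{1221} \approx -38081.0$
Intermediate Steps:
$L{\left(E \right)} = -6 - \frac{46}{E} + \frac{E}{8 - E}$ ($L{\left(E \right)} = -6 + \left(\frac{E}{8 - E} - \frac{46}{E}\right) = -6 + \left(- \frac{46}{E} + \frac{E}{8 - E}\right) = -6 - \frac{46}{E} + \frac{E}{8 - E}$)
$L{\left(-66 \right)} - 38075 = \frac{368 - 7 \left(-66\right)^{2} + 2 \left(-66\right)}{\left(-66\right) \left(-8 - 66\right)} - 38075 = - \frac{368 - 30492 - 132}{66 \left(-74\right)} - 38075 = \left(- \frac{1}{66}\right) \left(- \frac{1}{74}\right) \left(368 - 30492 - 132\right) - 38075 = \left(- \frac{1}{66}\right) \left(- \frac{1}{74}\right) \left(-30256\right) - 38075 = - \frac{7564}{1221} - 38075 = - \frac{46497139}{1221}$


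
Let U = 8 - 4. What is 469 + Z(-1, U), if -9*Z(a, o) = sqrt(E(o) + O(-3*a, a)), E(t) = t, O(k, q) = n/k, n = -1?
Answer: 469 - sqrt(33)/27 ≈ 468.79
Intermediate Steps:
O(k, q) = -1/k
U = 4
Z(a, o) = -sqrt(o + 1/(3*a))/9 (Z(a, o) = -sqrt(o - 1/((-3*a)))/9 = -sqrt(o - (-1)/(3*a))/9 = -sqrt(o + 1/(3*a))/9)
469 + Z(-1, U) = 469 - sqrt(3/(-1) + 9*4)/27 = 469 - sqrt(3*(-1) + 36)/27 = 469 - sqrt(-3 + 36)/27 = 469 - sqrt(33)/27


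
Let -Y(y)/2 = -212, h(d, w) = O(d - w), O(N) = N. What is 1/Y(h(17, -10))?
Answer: 1/424 ≈ 0.0023585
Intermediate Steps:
h(d, w) = d - w
Y(y) = 424 (Y(y) = -2*(-212) = 424)
1/Y(h(17, -10)) = 1/424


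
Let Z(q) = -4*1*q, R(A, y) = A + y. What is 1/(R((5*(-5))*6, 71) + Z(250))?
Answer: -1/1079 ≈ -0.00092678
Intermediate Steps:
Z(q) = -4*q
1/(R((5*(-5))*6, 71) + Z(250)) = 1/(((5*(-5))*6 + 71) - 4*250) = 1/((-25*6 + 71) - 1000) = 1/((-150 + 71) - 1000) = 1/(-79 - 1000) = 1/(-1079) = -1/1079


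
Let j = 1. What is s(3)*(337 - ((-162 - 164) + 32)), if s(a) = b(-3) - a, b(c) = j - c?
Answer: 631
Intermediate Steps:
b(c) = 1 - c
s(a) = 4 - a (s(a) = (1 - 1*(-3)) - a = (1 + 3) - a = 4 - a)
s(3)*(337 - ((-162 - 164) + 32)) = (4 - 1*3)*(337 - ((-162 - 164) + 32)) = (4 - 3)*(337 - (-326 + 32)) = 1*(337 - 1*(-294)) = 1*(337 + 294) = 1*631 = 631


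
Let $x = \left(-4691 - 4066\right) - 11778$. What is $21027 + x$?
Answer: $492$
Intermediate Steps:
$x = -20535$ ($x = -8757 - 11778 = -20535$)
$21027 + x = 21027 - 20535 = 492$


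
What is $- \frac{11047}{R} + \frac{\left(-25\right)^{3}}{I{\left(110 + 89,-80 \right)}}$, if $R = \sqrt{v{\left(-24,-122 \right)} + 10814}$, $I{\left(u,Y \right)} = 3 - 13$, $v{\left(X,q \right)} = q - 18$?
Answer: $\frac{3125}{2} - \frac{11047 \sqrt{1186}}{3558} \approx 1455.6$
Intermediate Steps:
$v{\left(X,q \right)} = -18 + q$ ($v{\left(X,q \right)} = q - 18 = -18 + q$)
$I{\left(u,Y \right)} = -10$
$R = 3 \sqrt{1186}$ ($R = \sqrt{\left(-18 - 122\right) + 10814} = \sqrt{-140 + 10814} = \sqrt{10674} = 3 \sqrt{1186} \approx 103.32$)
$- \frac{11047}{R} + \frac{\left(-25\right)^{3}}{I{\left(110 + 89,-80 \right)}} = - \frac{11047}{3 \sqrt{1186}} + \frac{\left(-25\right)^{3}}{-10} = - 11047 \frac{\sqrt{1186}}{3558} - - \frac{3125}{2} = - \frac{11047 \sqrt{1186}}{3558} + \frac{3125}{2} = \frac{3125}{2} - \frac{11047 \sqrt{1186}}{3558}$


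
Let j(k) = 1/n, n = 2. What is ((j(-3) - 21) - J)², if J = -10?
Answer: 441/4 ≈ 110.25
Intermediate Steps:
j(k) = ½ (j(k) = 1/2 = ½)
((j(-3) - 21) - J)² = ((½ - 21) - 1*(-10))² = (-41/2 + 10)² = (-21/2)² = 441/4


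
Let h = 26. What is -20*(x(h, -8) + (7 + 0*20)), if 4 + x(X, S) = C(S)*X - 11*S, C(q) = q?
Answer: 2340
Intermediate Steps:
x(X, S) = -4 - 11*S + S*X (x(X, S) = -4 + (S*X - 11*S) = -4 + (-11*S + S*X) = -4 - 11*S + S*X)
-20*(x(h, -8) + (7 + 0*20)) = -20*((-4 - 11*(-8) - 8*26) + (7 + 0*20)) = -20*((-4 + 88 - 208) + (7 + 0)) = -20*(-124 + 7) = -20*(-117) = 2340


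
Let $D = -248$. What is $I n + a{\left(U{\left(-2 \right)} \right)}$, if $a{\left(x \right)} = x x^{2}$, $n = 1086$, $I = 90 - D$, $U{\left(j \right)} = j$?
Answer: $367060$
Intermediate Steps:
$I = 338$ ($I = 90 - -248 = 90 + 248 = 338$)
$a{\left(x \right)} = x^{3}$
$I n + a{\left(U{\left(-2 \right)} \right)} = 338 \cdot 1086 + \left(-2\right)^{3} = 367068 - 8 = 367060$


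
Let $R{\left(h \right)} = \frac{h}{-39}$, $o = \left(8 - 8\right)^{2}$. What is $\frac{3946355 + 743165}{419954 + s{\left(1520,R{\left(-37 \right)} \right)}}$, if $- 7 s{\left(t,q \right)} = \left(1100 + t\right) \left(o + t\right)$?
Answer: $- \frac{16413320}{521361} \approx -31.482$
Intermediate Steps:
$o = 0$ ($o = 0^{2} = 0$)
$R{\left(h \right)} = - \frac{h}{39}$ ($R{\left(h \right)} = h \left(- \frac{1}{39}\right) = - \frac{h}{39}$)
$s{\left(t,q \right)} = - \frac{t \left(1100 + t\right)}{7}$ ($s{\left(t,q \right)} = - \frac{\left(1100 + t\right) \left(0 + t\right)}{7} = - \frac{\left(1100 + t\right) t}{7} = - \frac{t \left(1100 + t\right)}{7}$)
$\frac{3946355 + 743165}{419954 + s{\left(1520,R{\left(-37 \right)} \right)}} = \frac{3946355 + 743165}{419954 + \frac{1}{7} \cdot 1520 \left(-1100 - 1520\right)} = \frac{4689520}{419954 + \frac{1}{7} \cdot 1520 \left(-1100 - 1520\right)} = \frac{4689520}{419954 + \frac{1}{7} \cdot 1520 \left(-2620\right)} = \frac{4689520}{419954 - \frac{3982400}{7}} = \frac{4689520}{- \frac{1042722}{7}} = 4689520 \left(- \frac{7}{1042722}\right) = - \frac{16413320}{521361}$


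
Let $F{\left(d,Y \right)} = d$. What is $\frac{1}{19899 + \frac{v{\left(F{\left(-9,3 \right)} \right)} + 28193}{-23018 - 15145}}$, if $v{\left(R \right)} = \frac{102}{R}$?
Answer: $\frac{114489}{2278132066} \approx 5.0256 \cdot 10^{-5}$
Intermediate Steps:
$\frac{1}{19899 + \frac{v{\left(F{\left(-9,3 \right)} \right)} + 28193}{-23018 - 15145}} = \frac{1}{19899 + \frac{\frac{102}{-9} + 28193}{-23018 - 15145}} = \frac{1}{19899 + \frac{102 \left(- \frac{1}{9}\right) + 28193}{-38163}} = \frac{1}{19899 + \left(- \frac{34}{3} + 28193\right) \left(- \frac{1}{38163}\right)} = \frac{1}{19899 + \frac{84545}{3} \left(- \frac{1}{38163}\right)} = \frac{1}{19899 - \frac{84545}{114489}} = \frac{1}{\frac{2278132066}{114489}} = \frac{114489}{2278132066}$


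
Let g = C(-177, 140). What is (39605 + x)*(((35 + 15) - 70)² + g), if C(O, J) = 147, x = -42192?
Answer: -1415089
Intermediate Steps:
g = 147
(39605 + x)*(((35 + 15) - 70)² + g) = (39605 - 42192)*(((35 + 15) - 70)² + 147) = -2587*((50 - 70)² + 147) = -2587*((-20)² + 147) = -2587*(400 + 147) = -2587*547 = -1415089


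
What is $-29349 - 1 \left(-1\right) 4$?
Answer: $-29345$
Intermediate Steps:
$-29349 - 1 \left(-1\right) 4 = -29349 - \left(-1\right) 4 = -29349 - -4 = -29349 + 4 = -29345$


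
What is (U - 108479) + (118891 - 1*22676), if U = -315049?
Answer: -327313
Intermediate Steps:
(U - 108479) + (118891 - 1*22676) = (-315049 - 108479) + (118891 - 1*22676) = -423528 + (118891 - 22676) = -423528 + 96215 = -327313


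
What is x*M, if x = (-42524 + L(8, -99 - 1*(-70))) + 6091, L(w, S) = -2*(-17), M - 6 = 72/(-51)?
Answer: -2839122/17 ≈ -1.6701e+5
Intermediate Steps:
M = 78/17 (M = 6 + 72/(-51) = 6 + 72*(-1/51) = 6 - 24/17 = 78/17 ≈ 4.5882)
L(w, S) = 34
x = -36399 (x = (-42524 + 34) + 6091 = -42490 + 6091 = -36399)
x*M = -36399*78/17 = -2839122/17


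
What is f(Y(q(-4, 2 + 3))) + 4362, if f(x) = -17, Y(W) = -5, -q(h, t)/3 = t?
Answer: 4345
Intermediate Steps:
q(h, t) = -3*t
f(Y(q(-4, 2 + 3))) + 4362 = -17 + 4362 = 4345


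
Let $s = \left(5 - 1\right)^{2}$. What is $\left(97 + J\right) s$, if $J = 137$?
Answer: $3744$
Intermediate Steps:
$s = 16$ ($s = 4^{2} = 16$)
$\left(97 + J\right) s = \left(97 + 137\right) 16 = 234 \cdot 16 = 3744$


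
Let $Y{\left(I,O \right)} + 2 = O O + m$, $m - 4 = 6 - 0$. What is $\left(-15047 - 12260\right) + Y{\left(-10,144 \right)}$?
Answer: $-6563$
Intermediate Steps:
$m = 10$ ($m = 4 + \left(6 - 0\right) = 4 + \left(6 + 0\right) = 4 + 6 = 10$)
$Y{\left(I,O \right)} = 8 + O^{2}$ ($Y{\left(I,O \right)} = -2 + \left(O O + 10\right) = -2 + \left(O^{2} + 10\right) = -2 + \left(10 + O^{2}\right) = 8 + O^{2}$)
$\left(-15047 - 12260\right) + Y{\left(-10,144 \right)} = \left(-15047 - 12260\right) + \left(8 + 144^{2}\right) = -27307 + \left(8 + 20736\right) = -27307 + 20744 = -6563$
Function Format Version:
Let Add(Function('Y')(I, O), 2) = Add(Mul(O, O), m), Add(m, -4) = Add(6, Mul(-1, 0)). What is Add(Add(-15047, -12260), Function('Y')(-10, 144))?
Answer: -6563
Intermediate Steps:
m = 10 (m = Add(4, Add(6, Mul(-1, 0))) = Add(4, Add(6, 0)) = Add(4, 6) = 10)
Function('Y')(I, O) = Add(8, Pow(O, 2)) (Function('Y')(I, O) = Add(-2, Add(Mul(O, O), 10)) = Add(-2, Add(Pow(O, 2), 10)) = Add(-2, Add(10, Pow(O, 2))) = Add(8, Pow(O, 2)))
Add(Add(-15047, -12260), Function('Y')(-10, 144)) = Add(Add(-15047, -12260), Add(8, Pow(144, 2))) = Add(-27307, Add(8, 20736)) = Add(-27307, 20744) = -6563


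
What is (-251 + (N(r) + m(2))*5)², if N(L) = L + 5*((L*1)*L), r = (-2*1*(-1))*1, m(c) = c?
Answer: 17161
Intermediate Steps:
r = 2 (r = -2*(-1)*1 = 2*1 = 2)
N(L) = L + 5*L² (N(L) = L + 5*(L*L) = L + 5*L²)
(-251 + (N(r) + m(2))*5)² = (-251 + (2*(1 + 5*2) + 2)*5)² = (-251 + (2*(1 + 10) + 2)*5)² = (-251 + (2*11 + 2)*5)² = (-251 + (22 + 2)*5)² = (-251 + 24*5)² = (-251 + 120)² = (-131)² = 17161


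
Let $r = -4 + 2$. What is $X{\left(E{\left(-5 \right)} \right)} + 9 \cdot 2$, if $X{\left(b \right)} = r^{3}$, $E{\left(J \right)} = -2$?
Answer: $10$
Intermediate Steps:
$r = -2$
$X{\left(b \right)} = -8$ ($X{\left(b \right)} = \left(-2\right)^{3} = -8$)
$X{\left(E{\left(-5 \right)} \right)} + 9 \cdot 2 = -8 + 9 \cdot 2 = -8 + 18 = 10$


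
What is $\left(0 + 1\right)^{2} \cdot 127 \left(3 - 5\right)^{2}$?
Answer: $508$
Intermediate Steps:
$\left(0 + 1\right)^{2} \cdot 127 \left(3 - 5\right)^{2} = 1^{2} \cdot 127 \left(-2\right)^{2} = 1 \cdot 127 \cdot 4 = 127 \cdot 4 = 508$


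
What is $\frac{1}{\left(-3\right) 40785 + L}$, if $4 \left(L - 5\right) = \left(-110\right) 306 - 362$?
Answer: $- \frac{2}{261711} \approx -7.642 \cdot 10^{-6}$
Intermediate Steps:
$L = - \frac{17001}{2}$ ($L = 5 + \frac{\left(-110\right) 306 - 362}{4} = 5 + \frac{-33660 - 362}{4} = 5 + \frac{1}{4} \left(-34022\right) = 5 - \frac{17011}{2} = - \frac{17001}{2} \approx -8500.5$)
$\frac{1}{\left(-3\right) 40785 + L} = \frac{1}{\left(-3\right) 40785 - \frac{17001}{2}} = \frac{1}{-122355 - \frac{17001}{2}} = \frac{1}{- \frac{261711}{2}} = - \frac{2}{261711}$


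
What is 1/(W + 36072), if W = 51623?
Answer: 1/87695 ≈ 1.1403e-5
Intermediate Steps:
1/(W + 36072) = 1/(51623 + 36072) = 1/87695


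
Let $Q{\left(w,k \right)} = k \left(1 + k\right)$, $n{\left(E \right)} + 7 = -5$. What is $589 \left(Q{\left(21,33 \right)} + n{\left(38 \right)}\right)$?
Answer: $653790$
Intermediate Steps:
$n{\left(E \right)} = -12$ ($n{\left(E \right)} = -7 - 5 = -12$)
$589 \left(Q{\left(21,33 \right)} + n{\left(38 \right)}\right) = 589 \left(33 \left(1 + 33\right) - 12\right) = 589 \left(33 \cdot 34 - 12\right) = 589 \left(1122 - 12\right) = 589 \cdot 1110 = 653790$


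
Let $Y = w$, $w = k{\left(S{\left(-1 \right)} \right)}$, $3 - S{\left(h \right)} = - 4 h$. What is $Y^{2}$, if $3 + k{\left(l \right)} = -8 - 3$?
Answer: $196$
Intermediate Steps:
$S{\left(h \right)} = 3 + 4 h$ ($S{\left(h \right)} = 3 - - 4 h = 3 + 4 h$)
$k{\left(l \right)} = -14$ ($k{\left(l \right)} = -3 - 11 = -14$)
$w = -14$
$Y = -14$
$Y^{2} = \left(-14\right)^{2} = 196$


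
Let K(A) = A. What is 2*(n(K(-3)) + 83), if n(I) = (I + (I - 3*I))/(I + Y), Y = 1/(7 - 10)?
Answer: 821/5 ≈ 164.20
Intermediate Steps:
Y = -⅓ (Y = 1/(-3) = -⅓ ≈ -0.33333)
n(I) = -I/(-⅓ + I) (n(I) = (I + (I - 3*I))/(I - ⅓) = (I - 2*I)/(-⅓ + I) = (-I)/(-⅓ + I) = -I/(-⅓ + I))
2*(n(K(-3)) + 83) = 2*(-3*(-3)/(-1 + 3*(-3)) + 83) = 2*(-3*(-3)/(-1 - 9) + 83) = 2*(-3*(-3)/(-10) + 83) = 2*(-3*(-3)*(-⅒) + 83) = 2*(-9/10 + 83) = 2*(821/10) = 821/5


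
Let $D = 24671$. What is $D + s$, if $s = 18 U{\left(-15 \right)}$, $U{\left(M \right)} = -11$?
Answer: $24473$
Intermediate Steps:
$s = -198$ ($s = 18 \left(-11\right) = -198$)
$D + s = 24671 - 198 = 24473$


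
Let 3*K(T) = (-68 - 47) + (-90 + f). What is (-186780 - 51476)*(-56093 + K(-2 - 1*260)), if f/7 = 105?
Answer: 39967205744/3 ≈ 1.3322e+10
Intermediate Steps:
f = 735 (f = 7*105 = 735)
K(T) = 530/3 (K(T) = ((-68 - 47) + (-90 + 735))/3 = (-115 + 645)/3 = (1/3)*530 = 530/3)
(-186780 - 51476)*(-56093 + K(-2 - 1*260)) = (-186780 - 51476)*(-56093 + 530/3) = -238256*(-167749/3) = 39967205744/3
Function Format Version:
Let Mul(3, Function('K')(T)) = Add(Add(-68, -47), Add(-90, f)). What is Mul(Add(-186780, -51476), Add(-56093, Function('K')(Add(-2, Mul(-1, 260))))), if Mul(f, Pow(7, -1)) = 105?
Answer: Rational(39967205744, 3) ≈ 1.3322e+10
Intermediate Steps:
f = 735 (f = Mul(7, 105) = 735)
Function('K')(T) = Rational(530, 3) (Function('K')(T) = Mul(Rational(1, 3), Add(Add(-68, -47), Add(-90, 735))) = Mul(Rational(1, 3), Add(-115, 645)) = Mul(Rational(1, 3), 530) = Rational(530, 3))
Mul(Add(-186780, -51476), Add(-56093, Function('K')(Add(-2, Mul(-1, 260))))) = Mul(Add(-186780, -51476), Add(-56093, Rational(530, 3))) = Mul(-238256, Rational(-167749, 3)) = Rational(39967205744, 3)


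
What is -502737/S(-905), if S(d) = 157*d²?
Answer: -502737/128586925 ≈ -0.0039097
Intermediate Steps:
-502737/S(-905) = -502737/(157*(-905)²) = -502737/(157*819025) = -502737/128586925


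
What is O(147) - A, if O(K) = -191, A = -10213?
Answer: 10022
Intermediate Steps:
O(147) - A = -191 - 1*(-10213) = -191 + 10213 = 10022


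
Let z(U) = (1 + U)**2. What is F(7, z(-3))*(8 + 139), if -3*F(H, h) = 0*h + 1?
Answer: -49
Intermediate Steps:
F(H, h) = -1/3 (F(H, h) = -(0*h + 1)/3 = -(0 + 1)/3 = -1/3*1 = -1/3)
F(7, z(-3))*(8 + 139) = -(8 + 139)/3 = -1/3*147 = -49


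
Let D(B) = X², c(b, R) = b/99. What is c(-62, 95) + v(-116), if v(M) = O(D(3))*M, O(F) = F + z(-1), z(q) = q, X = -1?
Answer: -62/99 ≈ -0.62626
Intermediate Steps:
c(b, R) = b/99 (c(b, R) = b*(1/99) = b/99)
D(B) = 1 (D(B) = (-1)² = 1)
O(F) = -1 + F (O(F) = F - 1 = -1 + F)
v(M) = 0 (v(M) = (-1 + 1)*M = 0*M = 0)
c(-62, 95) + v(-116) = (1/99)*(-62) + 0 = -62/99 + 0 = -62/99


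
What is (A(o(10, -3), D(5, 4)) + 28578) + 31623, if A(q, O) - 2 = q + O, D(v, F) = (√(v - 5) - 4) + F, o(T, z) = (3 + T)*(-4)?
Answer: 60151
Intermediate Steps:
o(T, z) = -12 - 4*T
D(v, F) = -4 + F + √(-5 + v) (D(v, F) = (√(-5 + v) - 4) + F = (-4 + √(-5 + v)) + F = -4 + F + √(-5 + v))
A(q, O) = 2 + O + q (A(q, O) = 2 + (q + O) = 2 + (O + q) = 2 + O + q)
(A(o(10, -3), D(5, 4)) + 28578) + 31623 = ((2 + (-4 + 4 + √(-5 + 5)) + (-12 - 4*10)) + 28578) + 31623 = ((2 + (-4 + 4 + √0) + (-12 - 40)) + 28578) + 31623 = ((2 + (-4 + 4 + 0) - 52) + 28578) + 31623 = ((2 + 0 - 52) + 28578) + 31623 = (-50 + 28578) + 31623 = 28528 + 31623 = 60151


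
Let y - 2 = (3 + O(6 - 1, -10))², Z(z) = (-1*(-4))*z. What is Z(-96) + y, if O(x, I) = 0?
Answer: -373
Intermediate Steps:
Z(z) = 4*z
y = 11 (y = 2 + (3 + 0)² = 2 + 3² = 2 + 9 = 11)
Z(-96) + y = 4*(-96) + 11 = -384 + 11 = -373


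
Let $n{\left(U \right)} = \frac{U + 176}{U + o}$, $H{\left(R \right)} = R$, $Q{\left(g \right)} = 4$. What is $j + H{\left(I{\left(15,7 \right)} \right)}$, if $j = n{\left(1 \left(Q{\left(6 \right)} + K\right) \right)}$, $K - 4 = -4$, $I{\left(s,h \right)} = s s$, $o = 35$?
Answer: $\frac{2985}{13} \approx 229.62$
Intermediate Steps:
$I{\left(s,h \right)} = s^{2}$
$K = 0$ ($K = 4 - 4 = 0$)
$n{\left(U \right)} = \frac{176 + U}{35 + U}$ ($n{\left(U \right)} = \frac{U + 176}{U + 35} = \frac{176 + U}{35 + U}$)
$j = \frac{60}{13}$ ($j = \frac{176 + 1 \left(4 + 0\right)}{35 + 1 \left(4 + 0\right)} = \frac{176 + 1 \cdot 4}{35 + 1 \cdot 4} = \frac{176 + 4}{35 + 4} = \frac{1}{39} \cdot 180 = \frac{60}{13} \approx 4.6154$)
$j + H{\left(I{\left(15,7 \right)} \right)} = \frac{60}{13} + 15^{2} = \frac{60}{13} + 225 = \frac{2985}{13}$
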